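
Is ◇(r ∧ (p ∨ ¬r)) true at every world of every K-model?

Tableau for the negation ¬◇(r ∧ (p ∨ ¬r)):
1. ¬◇(r ∧ (p ∨ ¬r)), 0
The negation has an open branch (countermodel exists).

No, not valid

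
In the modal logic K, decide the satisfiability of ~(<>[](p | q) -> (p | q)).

1. ~(<>[](p | q) -> (p | q)), w0
2. <>[](p | q), w0
3. ~(p | q), w0
4. ~p, w0
5. ~q, w0
6. [](p | q), w1
Accessibility: w0Rw1

Satisfiable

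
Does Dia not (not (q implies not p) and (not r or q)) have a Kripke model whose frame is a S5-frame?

Satisfiable (open branch found)

1. Dia not (not (q implies not p) and (not r or q)), 0
2. not (not (q implies not p) and (not r or q)), 1
3. not (not r or q), 1
4. r, 1
5. not q, 1
Accessibility: 0R0, 0R1, 1R0, 1R1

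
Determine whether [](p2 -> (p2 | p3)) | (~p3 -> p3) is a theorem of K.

Valid in K

Tableau for the negation ~([](p2 -> (p2 | p3)) | (~p3 -> p3)):
1. ~([](p2 -> (p2 | p3)) | (~p3 -> p3)), 0
2. ~[](p2 -> (p2 | p3)), 0
3. ~(~p3 -> p3), 0
4. ~p3, 0
5. ~(p2 -> (p2 | p3)), 1
6. p2, 1
7. ~(p2 | p3), 1
8. ~p2, 1
9. ~p3, 1
Accessibility: 0R1
Branch closes: p2 and ~p2 both at 1.
Every branch of the negation's tableau closes; the branch above is one of them.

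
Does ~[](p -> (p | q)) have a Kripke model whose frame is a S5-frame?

No, unsatisfiable

1. ~[](p -> (p | q)), w0
2. ~(p -> (p | q)), w1   [~[]-rule on 1: fresh world w1, w0Rw1]
3. p, w1   [~->-rule on 2]
4. ~(p | q), w1   [~->-rule on 2]
5. ~p, w1   [~|-rule on 4]
6. ~q, w1   [~|-rule on 4]
Accessibility: w0Rw0, w0Rw1, w1Rw0, w1Rw1
Branch closes: p and ~p both at w1.
All branches of the tableau close; one closing branch shown above.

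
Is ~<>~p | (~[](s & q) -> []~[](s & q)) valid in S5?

Valid

Tableau for the negation ~(~<>~p | (~[](s & q) -> []~[](s & q))):
1. ~(~<>~p | (~[](s & q) -> []~[](s & q))), 0
2. <>~p, 0
3. ~(~[](s & q) -> []~[](s & q)), 0
4. ~[](s & q), 0
5. ~[]~[](s & q), 0
6. ~p, 1
7. ~(s & q), 2
8. ~q, 2
9. [](s & q), 3
10. s & q, 0
11. s, 0
12. q, 0
13. s & q, 1
14. s, 1
15. q, 1
16. s & q, 2
17. s, 2
18. q, 2
Accessibility: 0R0, 0R1, 0R2, 0R3, 1R0, 1R1, 1R2, 1R3, 2R0, 2R1, 2R2, 2R3, 3R0, 3R1, 3R2, 3R3
Branch closes: q and ~q both at 2.
All branches of the negation close; one closing branch shown above.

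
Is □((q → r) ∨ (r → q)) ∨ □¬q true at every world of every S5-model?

Valid

Tableau for the negation ¬(□((q → r) ∨ (r → q)) ∨ □¬q):
1. ¬(□((q → r) ∨ (r → q)) ∨ □¬q), w0
2. ¬□((q → r) ∨ (r → q)), w0
3. ¬□¬q, w0
4. ¬((q → r) ∨ (r → q)), w1
5. ¬(q → r), w1
6. ¬(r → q), w1
7. q, w1
8. ¬r, w1
9. r, w1
10. ¬q, w1
Accessibility: w0Rw0, w0Rw1, w1Rw0, w1Rw1
Branch closes: r and ¬r both at w1.
All branches of the negation close; one closing branch shown above.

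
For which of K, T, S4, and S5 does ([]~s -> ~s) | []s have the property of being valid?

T-tableau for the negation ~(([]~s -> ~s) | []s):
1. ~(([]~s -> ~s) | []s), 0
2. ~([]~s -> ~s), 0
3. ~[]s, 0
4. []~s, 0
5. s, 0
6. ~s, 0
Accessibility: 0R0
Branch closes: s and ~s both at 0.
Every branch closes (one shown): valid in T, hence also in S4, S5 (every theorem of T is a theorem of S4 and S5).
K-tableau for the negation ~(([]~s -> ~s) | []s):
1. ~(([]~s -> ~s) | []s), 0
2. ~([]~s -> ~s), 0
3. ~[]s, 0
4. []~s, 0
5. s, 0
6. ~s, 1
Accessibility: 0R1
Complete open branch: countermodel on a K-frame, so not valid in K.

T, S4, S5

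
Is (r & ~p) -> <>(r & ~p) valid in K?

Not valid

Tableau for the negation ~((r & ~p) -> <>(r & ~p)):
1. ~((r & ~p) -> <>(r & ~p)), 0
2. r & ~p, 0   [~->-rule on 1]
3. ~<>(r & ~p), 0   [~->-rule on 1]
4. r, 0   [&-rule on 2]
5. ~p, 0   [&-rule on 2]
The negation has an open branch (countermodel exists).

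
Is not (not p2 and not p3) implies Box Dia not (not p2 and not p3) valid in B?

Valid in B

Tableau for the negation not (not (not p2 and not p3) implies Box Dia not (not p2 and not p3)):
1. not (not (not p2 and not p3) implies Box Dia not (not p2 and not p3)), w0
2. not (not p2 and not p3), w0
3. not Box Dia not (not p2 and not p3), w0
4. p3, w0
5. not Dia not (not p2 and not p3), w1
6. not p2 and not p3, w0
7. not p2, w0
8. not p3, w0
Accessibility: w0Rw0, w0Rw1, w1Rw0, w1Rw1
Branch closes: p3 and not p3 both at w0.
Every branch of the negation's tableau closes; the branch above is one of them.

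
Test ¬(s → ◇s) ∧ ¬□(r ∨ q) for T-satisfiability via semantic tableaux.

1. ¬(s → ◇s) ∧ ¬□(r ∨ q), 0
2. ¬(s → ◇s), 0   [∧-rule on 1]
3. ¬□(r ∨ q), 0   [∧-rule on 1]
4. s, 0   [¬→-rule on 2]
5. ¬◇s, 0   [¬→-rule on 2]
6. ¬s, 0   [¬◇-rule on 5 via 0R0]
Accessibility: 0R0
Branch closes: s and ¬s both at 0.
Every branch closes; the branch above is one of them.

Unsatisfiable (every branch closes)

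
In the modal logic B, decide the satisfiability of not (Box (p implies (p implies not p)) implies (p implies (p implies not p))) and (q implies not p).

Unsatisfiable

1. not (Box (p implies (p implies not p)) implies (p implies (p implies not p))) and (q implies not p), w0
2. not (Box (p implies (p implies not p)) implies (p implies (p implies not p))), w0
3. q implies not p, w0
4. Box (p implies (p implies not p)), w0
5. not (p implies (p implies not p)), w0
6. p, w0
7. not (p implies not p), w0
8. p implies (p implies not p), w0
9. not q, w0
10. p implies not p, w0
11. not p, w0
Accessibility: w0Rw0
Branch closes: p and not p both at w0.
Every branch closes; the branch above is one of them.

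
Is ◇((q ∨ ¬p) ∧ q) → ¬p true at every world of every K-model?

Not valid

Tableau for the negation ¬(◇((q ∨ ¬p) ∧ q) → ¬p):
1. ¬(◇((q ∨ ¬p) ∧ q) → ¬p), w0
2. ◇((q ∨ ¬p) ∧ q), w0
3. p, w0
4. (q ∨ ¬p) ∧ q, w1
5. q ∨ ¬p, w1
6. q, w1
7. ¬p, w1
Accessibility: w0Rw1
The negation has an open branch (countermodel exists).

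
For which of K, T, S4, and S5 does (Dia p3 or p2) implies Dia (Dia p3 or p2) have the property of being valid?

T, S4, S5

T-tableau for the negation not ((Dia p3 or p2) implies Dia (Dia p3 or p2)):
1. not ((Dia p3 or p2) implies Dia (Dia p3 or p2)), 0
2. Dia p3 or p2, 0   [neg-implies-rule on 1]
3. not Dia (Dia p3 or p2), 0   [neg-implies-rule on 1]
4. not (Dia p3 or p2), 0   [neg-Dia-rule on 3 via 0R0]
5. not Dia p3, 0   [neg-or-rule on 4]
6. not p2, 0   [neg-or-rule on 4]
7. not p3, 0   [neg-Dia-rule on 5 via 0R0]
8. Dia p3, 0   [or-rule on 2 (branches; this branch)]
9. p3, 1   [Dia-rule on 8: fresh world 1, 0R1]
10. not (Dia p3 or p2), 1   [neg-Dia-rule on 3 via 0R1]
11. not Dia p3, 1   [neg-or-rule on 10]
12. not p2, 1   [neg-or-rule on 10]
13. not p3, 1   [neg-Dia-rule on 5 via 0R1]
Accessibility: 0R0, 0R1, 1R1
Branch closes: p3 and not p3 both at 1.
Every branch closes (one shown): valid in T, hence also in S4, S5 (every theorem of T is a theorem of S4 and S5).
K-tableau for the negation not ((Dia p3 or p2) implies Dia (Dia p3 or p2)):
1. not ((Dia p3 or p2) implies Dia (Dia p3 or p2)), 0
2. Dia p3 or p2, 0   [neg-implies-rule on 1]
3. not Dia (Dia p3 or p2), 0   [neg-implies-rule on 1]
4. p2, 0   [or-rule on 2 (branches; this branch)]
Complete open branch: countermodel on a K-frame, so not valid in K.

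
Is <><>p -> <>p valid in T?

Tableau for the negation ~(<><>p -> <>p):
1. ~(<><>p -> <>p), w0
2. <><>p, w0
3. ~<>p, w0
4. ~p, w0
5. <>p, w1
6. ~p, w1
7. p, w2
Accessibility: w0Rw0, w0Rw1, w1Rw1, w1Rw2, w2Rw2
The negation has an open branch (countermodel exists).

No, not valid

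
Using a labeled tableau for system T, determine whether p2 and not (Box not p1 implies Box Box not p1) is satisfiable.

Yes, satisfiable

1. p2 and not (Box not p1 implies Box Box not p1), 0
2. p2, 0
3. not (Box not p1 implies Box Box not p1), 0
4. Box not p1, 0
5. not Box Box not p1, 0
6. not p1, 0
7. not Box not p1, 1
8. not p1, 1
9. p1, 2
Accessibility: 0R0, 0R1, 1R1, 1R2, 2R2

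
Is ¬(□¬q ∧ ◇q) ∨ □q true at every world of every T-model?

Valid in T

Tableau for the negation ¬(¬(□¬q ∧ ◇q) ∨ □q):
1. ¬(¬(□¬q ∧ ◇q) ∨ □q), w0
2. □¬q ∧ ◇q, w0
3. ¬□q, w0
4. □¬q, w0
5. ◇q, w0
6. ¬q, w0
7. ¬q, w1
8. q, w2
9. ¬q, w2
Accessibility: w0Rw0, w0Rw1, w0Rw2, w1Rw1, w2Rw2
Branch closes: q and ¬q both at w2.
All branches of the negation close; one closing branch shown above.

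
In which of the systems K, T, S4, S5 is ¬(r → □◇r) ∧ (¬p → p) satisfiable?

K, T, S4

S4-tableau for the formula:
1. ¬(r → □◇r) ∧ (¬p → p), u
2. ¬(r → □◇r), u
3. ¬p → p, u
4. r, u
5. ¬□◇r, u
6. p, u
7. ¬◇r, v
8. ¬r, v
Accessibility: uRu, uRv, vRv
Complete open branch: satisfiable in S4, hence also in K, T (this S4-model is also a K-model and a T-model).
S5-tableau for the formula:
1. ¬(r → □◇r) ∧ (¬p → p), u
2. ¬(r → □◇r), u
3. ¬p → p, u
4. r, u
5. ¬□◇r, u
6. p, u
7. ¬◇r, v
8. ¬r, u
Accessibility: uRu, uRv, vRu, vRv
Branch closes: r and ¬r both at u.
Every branch closes (one shown): unsatisfiable in S5.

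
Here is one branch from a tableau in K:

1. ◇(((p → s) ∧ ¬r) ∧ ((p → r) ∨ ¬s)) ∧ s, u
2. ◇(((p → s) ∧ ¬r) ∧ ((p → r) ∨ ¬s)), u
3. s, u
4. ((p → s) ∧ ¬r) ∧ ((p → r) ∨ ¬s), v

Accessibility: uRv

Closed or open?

No world carries both an atom and its negation.

Open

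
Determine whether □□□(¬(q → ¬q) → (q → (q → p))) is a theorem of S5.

No, not valid

Tableau for the negation ¬□□□(¬(q → ¬q) → (q → (q → p))):
1. ¬□□□(¬(q → ¬q) → (q → (q → p))), w0
2. ¬□□(¬(q → ¬q) → (q → (q → p))), w1   [¬□-rule on 1: fresh world w1, w0Rw1]
3. ¬□(¬(q → ¬q) → (q → (q → p))), w2   [¬□-rule on 2: fresh world w2, w1Rw2]
4. ¬(¬(q → ¬q) → (q → (q → p))), w3   [¬□-rule on 3: fresh world w3, w2Rw3]
5. ¬(q → ¬q), w3   [¬→-rule on 4]
6. ¬(q → (q → p)), w3   [¬→-rule on 4]
7. q, w3   [¬→-rule on 5]
8. ¬(q → p), w3   [¬→-rule on 6]
9. ¬p, w3   [¬→-rule on 8]
Accessibility: w0Rw0, w0Rw1, w0Rw2, w0Rw3, w1Rw0, w1Rw1, w1Rw2, w1Rw3, w2Rw0, w2Rw1, w2Rw2, w2Rw3, w3Rw0, w3Rw1, w3Rw2, w3Rw3
The negation has an open branch (countermodel exists).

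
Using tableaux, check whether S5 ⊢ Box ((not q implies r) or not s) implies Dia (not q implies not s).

Tableau for the negation not (Box ((not q implies r) or not s) implies Dia (not q implies not s)):
1. not (Box ((not q implies r) or not s) implies Dia (not q implies not s)), u
2. Box ((not q implies r) or not s), u   [neg-implies-rule on 1]
3. not Dia (not q implies not s), u   [neg-implies-rule on 1]
4. (not q implies r) or not s, u   [Box-rule on 2 via uRu]
5. not (not q implies not s), u   [neg-Dia-rule on 3 via uRu]
6. not q, u   [neg-implies-rule on 5]
7. s, u   [neg-implies-rule on 5]
8. not q implies r, u   [or-rule on 4 (branches; this branch)]
9. r, u   [implies-rule on 8 (branches; this branch)]
Accessibility: uRu
The negation has an open branch (countermodel exists).

Invalid (countermodel exists)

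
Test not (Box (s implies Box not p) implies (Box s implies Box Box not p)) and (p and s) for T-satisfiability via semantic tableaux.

Unsatisfiable (every branch closes)

1. not (Box (s implies Box not p) implies (Box s implies Box Box not p)) and (p and s), 0
2. not (Box (s implies Box not p) implies (Box s implies Box Box not p)), 0
3. p and s, 0
4. Box (s implies Box not p), 0
5. not (Box s implies Box Box not p), 0
6. p, 0
7. s, 0
8. Box s, 0
9. not Box Box not p, 0
10. s implies Box not p, 0
11. Box not p, 0
12. not p, 0
Accessibility: 0R0
Branch closes: p and not p both at 0.
(One branch shown.) All branches close.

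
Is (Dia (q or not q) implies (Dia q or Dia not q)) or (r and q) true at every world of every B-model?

Tableau for the negation not ((Dia (q or not q) implies (Dia q or Dia not q)) or (r and q)):
1. not ((Dia (q or not q) implies (Dia q or Dia not q)) or (r and q)), 0
2. not (Dia (q or not q) implies (Dia q or Dia not q)), 0
3. not (r and q), 0
4. Dia (q or not q), 0
5. not (Dia q or Dia not q), 0
6. not Dia q, 0
7. not Dia not q, 0
8. not q, 0
9. q, 0
Accessibility: 0R0
Branch closes: q and not q both at 0.
Every branch of the negation's tableau closes; the branch above is one of them.

Yes, valid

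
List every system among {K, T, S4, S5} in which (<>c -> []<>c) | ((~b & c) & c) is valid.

S4-tableau for the negation ~((<>c -> []<>c) | ((~b & c) & c)):
1. ~((<>c -> []<>c) | ((~b & c) & c)), 0
2. ~(<>c -> []<>c), 0   [~|-rule on 1]
3. ~((~b & c) & c), 0   [~|-rule on 1]
4. <>c, 0   [~->-rule on 2]
5. ~[]<>c, 0   [~->-rule on 2]
6. ~c, 0   [~&-rule on 3 (branches; this branch)]
7. c, 1   [<>-rule on 4: fresh world 1, 0R1]
8. ~<>c, 2   [~[]-rule on 5: fresh world 2, 0R2]
9. ~c, 2   [~<>-rule on 8 via 2R2]
Accessibility: 0R0, 0R1, 0R2, 1R1, 2R2
Complete open branch: countermodel on an S4-frame, so not valid in S4, nor in K, T (the same frame is also a K-frame and a T-frame).
S5-tableau for the negation ~((<>c -> []<>c) | ((~b & c) & c)):
1. ~((<>c -> []<>c) | ((~b & c) & c)), 0
2. ~(<>c -> []<>c), 0   [~|-rule on 1]
3. ~((~b & c) & c), 0   [~|-rule on 1]
4. <>c, 0   [~->-rule on 2]
5. ~[]<>c, 0   [~->-rule on 2]
6. ~(~b & c), 0   [~&-rule on 3 (branches; this branch)]
7. b, 0   [~&-rule on 6 (branches; this branch)]
8. c, 1   [<>-rule on 4: fresh world 1, 0R1]
9. ~<>c, 2   [~[]-rule on 5: fresh world 2, 0R2]
10. ~c, 0   [~<>-rule on 9 via 2R0]
11. ~c, 1   [~<>-rule on 9 via 2R1]
Accessibility: 0R0, 0R1, 0R2, 1R0, 1R1, 1R2, 2R0, 2R1, 2R2
Branch closes: c and ~c both at 1.
Every branch closes (one shown): valid in S5.

S5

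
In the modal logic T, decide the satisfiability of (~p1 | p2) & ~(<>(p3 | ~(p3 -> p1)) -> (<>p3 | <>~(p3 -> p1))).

Unsatisfiable

1. (~p1 | p2) & ~(<>(p3 | ~(p3 -> p1)) -> (<>p3 | <>~(p3 -> p1))), u
2. ~p1 | p2, u
3. ~(<>(p3 | ~(p3 -> p1)) -> (<>p3 | <>~(p3 -> p1))), u
4. <>(p3 | ~(p3 -> p1)), u
5. ~(<>p3 | <>~(p3 -> p1)), u
6. ~<>p3, u
7. ~<>~(p3 -> p1), u
8. ~p3, u
9. p3 -> p1, u
10. p2, u
11. p1, u
12. p3 | ~(p3 -> p1), v
13. ~p3, v
14. p3 -> p1, v
15. ~(p3 -> p1), v
16. p3, v
17. ~p1, v
Accessibility: uRu, uRv, vRv
Branch closes: p3 and ~p3 both at v.
All branches of the tableau close; one closing branch shown above.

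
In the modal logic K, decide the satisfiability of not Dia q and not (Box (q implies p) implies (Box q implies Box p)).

1. not Dia q and not (Box (q implies p) implies (Box q implies Box p)), w0
2. not Dia q, w0
3. not (Box (q implies p) implies (Box q implies Box p)), w0
4. Box (q implies p), w0
5. not (Box q implies Box p), w0
6. Box q, w0
7. not Box p, w0
8. not p, w1
9. not q, w1
10. q implies p, w1
11. q, w1
Accessibility: w0Rw1
Branch closes: q and not q both at w1.
Every branch closes; the branch above is one of them.

No, unsatisfiable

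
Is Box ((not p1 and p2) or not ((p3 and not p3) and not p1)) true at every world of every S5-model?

Valid

Tableau for the negation not Box ((not p1 and p2) or not ((p3 and not p3) and not p1)):
1. not Box ((not p1 and p2) or not ((p3 and not p3) and not p1)), w0
2. not ((not p1 and p2) or not ((p3 and not p3) and not p1)), w1   [neg-Box-rule on 1: fresh world w1, w0Rw1]
3. not (not p1 and p2), w1   [neg-or-rule on 2]
4. (p3 and not p3) and not p1, w1   [neg-or-rule on 2]
5. p3 and not p3, w1   [and-rule on 4]
6. not p1, w1   [and-rule on 4]
7. p3, w1   [and-rule on 5]
8. not p3, w1   [and-rule on 5]
Accessibility: w0Rw0, w0Rw1, w1Rw0, w1Rw1
Branch closes: p3 and not p3 both at w1.
All branches of the negation close; one closing branch shown above.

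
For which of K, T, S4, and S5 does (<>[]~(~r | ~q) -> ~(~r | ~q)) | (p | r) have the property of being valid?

S4-tableau for the negation ~((<>[]~(~r | ~q) -> ~(~r | ~q)) | (p | r)):
1. ~((<>[]~(~r | ~q) -> ~(~r | ~q)) | (p | r)), u
2. ~(<>[]~(~r | ~q) -> ~(~r | ~q)), u
3. ~(p | r), u
4. <>[]~(~r | ~q), u
5. ~r | ~q, u
6. ~p, u
7. ~r, u
8. ~q, u
9. []~(~r | ~q), v
10. ~(~r | ~q), v
11. r, v
12. q, v
Accessibility: uRu, uRv, vRv
Complete open branch: countermodel on an S4-frame, so not valid in S4, nor in K, T (the same frame is also a K-frame and a T-frame).
S5-tableau for the negation ~((<>[]~(~r | ~q) -> ~(~r | ~q)) | (p | r)):
1. ~((<>[]~(~r | ~q) -> ~(~r | ~q)) | (p | r)), u
2. ~(<>[]~(~r | ~q) -> ~(~r | ~q)), u
3. ~(p | r), u
4. <>[]~(~r | ~q), u
5. ~r | ~q, u
6. ~p, u
7. ~r, u
8. ~q, u
9. []~(~r | ~q), v
10. ~(~r | ~q), u
11. r, u
12. q, u
Accessibility: uRu, uRv, vRu, vRv
Branch closes: r and ~r both at u.
Every branch closes (one shown): valid in S5.

S5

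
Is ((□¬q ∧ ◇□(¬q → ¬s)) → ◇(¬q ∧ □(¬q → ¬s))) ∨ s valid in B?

Valid in B

Tableau for the negation ¬(((□¬q ∧ ◇□(¬q → ¬s)) → ◇(¬q ∧ □(¬q → ¬s))) ∨ s):
1. ¬(((□¬q ∧ ◇□(¬q → ¬s)) → ◇(¬q ∧ □(¬q → ¬s))) ∨ s), w0
2. ¬((□¬q ∧ ◇□(¬q → ¬s)) → ◇(¬q ∧ □(¬q → ¬s))), w0   [¬∨-rule on 1]
3. ¬s, w0   [¬∨-rule on 1]
4. □¬q ∧ ◇□(¬q → ¬s), w0   [¬→-rule on 2]
5. ¬◇(¬q ∧ □(¬q → ¬s)), w0   [¬→-rule on 2]
6. □¬q, w0   [∧-rule on 4]
7. ◇□(¬q → ¬s), w0   [∧-rule on 4]
8. ¬(¬q ∧ □(¬q → ¬s)), w0   [¬◇-rule on 5 via w0Rw0]
9. ¬q, w0   [□-rule on 6 via w0Rw0]
10. ¬□(¬q → ¬s), w0   [¬∧-rule on 8 (branches; this branch)]
11. □(¬q → ¬s), w1   [◇-rule on 7: fresh world w1, w0Rw1]
12. ¬(¬q ∧ □(¬q → ¬s)), w1   [¬◇-rule on 5 via w0Rw1]
13. ¬q, w1   [□-rule on 6 via w0Rw1]
14. ¬q → ¬s, w0   [□-rule on 11 via w1Rw0]
15. ¬q → ¬s, w1   [□-rule on 11 via w1Rw1]
16. ¬□(¬q → ¬s), w1   [¬∧-rule on 12 (branches; this branch)]
17. ¬s, w1   [→-rule on 15 (branches; this branch)]
18. ¬(¬q → ¬s), w2   [¬□-rule on 10: fresh world w2, w0Rw2]
19. ¬q, w2   [¬→-rule on 18]
20. s, w2   [¬→-rule on 18]
21. ¬(¬q ∧ □(¬q → ¬s)), w2   [¬◇-rule on 5 via w0Rw2]
22. ¬□(¬q → ¬s), w2   [¬∧-rule on 21 (branches; this branch)]
23. ¬(¬q → ¬s), w3   [¬□-rule on 16: fresh world w3, w1Rw3]
24. ¬q, w3   [¬→-rule on 23]
25. s, w3   [¬→-rule on 23]
26. ¬q → ¬s, w3   [□-rule on 11 via w1Rw3]
27. ¬s, w3   [→-rule on 26 (branches; this branch)]
Accessibility: w0Rw0, w0Rw1, w0Rw2, w1Rw0, w1Rw1, w1Rw3, w2Rw0, w2Rw2, w3Rw1, w3Rw3
Branch closes: s and ¬s both at w3.
All branches of the negation close; one closing branch shown above.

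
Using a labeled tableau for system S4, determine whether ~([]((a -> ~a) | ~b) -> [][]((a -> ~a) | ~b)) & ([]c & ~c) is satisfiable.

1. ~([]((a -> ~a) | ~b) -> [][]((a -> ~a) | ~b)) & ([]c & ~c), w0
2. ~([]((a -> ~a) | ~b) -> [][]((a -> ~a) | ~b)), w0   [&-rule on 1]
3. []c & ~c, w0   [&-rule on 1]
4. []((a -> ~a) | ~b), w0   [~->-rule on 2]
5. ~[][]((a -> ~a) | ~b), w0   [~->-rule on 2]
6. []c, w0   [&-rule on 3]
7. ~c, w0   [&-rule on 3]
8. (a -> ~a) | ~b, w0   [[]-rule on 4 via w0Rw0]
9. c, w0   [[]-rule on 6 via w0Rw0]
Accessibility: w0Rw0
Branch closes: c and ~c both at w0.
(One branch shown.) All branches close.

Unsatisfiable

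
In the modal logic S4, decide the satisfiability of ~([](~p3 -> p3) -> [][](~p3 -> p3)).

1. ~([](~p3 -> p3) -> [][](~p3 -> p3)), 0
2. [](~p3 -> p3), 0   [~->-rule on 1]
3. ~[][](~p3 -> p3), 0   [~->-rule on 1]
4. ~p3 -> p3, 0   [[]-rule on 2 via 0R0]
5. p3, 0   [->-rule on 4 (branches; this branch)]
6. ~[](~p3 -> p3), 1   [~[]-rule on 3: fresh world 1, 0R1]
7. ~p3 -> p3, 1   [[]-rule on 2 via 0R1]
8. p3, 1   [->-rule on 7 (branches; this branch)]
9. ~(~p3 -> p3), 2   [~[]-rule on 6: fresh world 2, 1R2]
10. ~p3, 2   [~->-rule on 9]
11. ~p3 -> p3, 2   [[]-rule on 2 via 0R2]
12. p3, 2   [->-rule on 11 (branches; this branch)]
Accessibility: 0R0, 0R1, 0R2, 1R1, 1R2, 2R2
Branch closes: p3 and ~p3 both at 2.
All branches of the tableau close; one closing branch shown above.

Unsatisfiable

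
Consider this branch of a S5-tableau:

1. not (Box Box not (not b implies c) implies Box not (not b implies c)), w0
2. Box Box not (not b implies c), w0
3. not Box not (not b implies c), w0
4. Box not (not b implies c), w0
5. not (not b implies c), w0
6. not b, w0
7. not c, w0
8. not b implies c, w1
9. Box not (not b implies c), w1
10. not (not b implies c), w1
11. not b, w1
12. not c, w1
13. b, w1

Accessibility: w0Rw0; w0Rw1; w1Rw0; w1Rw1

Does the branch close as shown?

Both b and not b appear at w1.

Closed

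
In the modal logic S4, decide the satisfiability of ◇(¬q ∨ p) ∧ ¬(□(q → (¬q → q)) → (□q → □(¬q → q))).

Unsatisfiable

1. ◇(¬q ∨ p) ∧ ¬(□(q → (¬q → q)) → (□q → □(¬q → q))), w0
2. ◇(¬q ∨ p), w0   [∧-rule on 1]
3. ¬(□(q → (¬q → q)) → (□q → □(¬q → q))), w0   [∧-rule on 1]
4. □(q → (¬q → q)), w0   [¬→-rule on 3]
5. ¬(□q → □(¬q → q)), w0   [¬→-rule on 3]
6. □q, w0   [¬→-rule on 5]
7. ¬□(¬q → q), w0   [¬→-rule on 5]
8. q → (¬q → q), w0   [□-rule on 4 via w0Rw0]
9. q, w0   [□-rule on 6 via w0Rw0]
10. ¬q → q, w0   [→-rule on 8 (branches; this branch)]
11. ¬q ∨ p, w1   [◇-rule on 2: fresh world w1, w0Rw1]
12. q → (¬q → q), w1   [□-rule on 4 via w0Rw1]
13. q, w1   [□-rule on 6 via w0Rw1]
14. p, w1   [∨-rule on 11 (branches; this branch)]
15. ¬q → q, w1   [→-rule on 12 (branches; this branch)]
16. ¬(¬q → q), w2   [¬□-rule on 7: fresh world w2, w0Rw2]
17. ¬q, w2   [¬→-rule on 16]
18. q → (¬q → q), w2   [□-rule on 4 via w0Rw2]
19. q, w2   [□-rule on 6 via w0Rw2]
Accessibility: w0Rw0, w0Rw1, w0Rw2, w1Rw1, w2Rw2
Branch closes: q and ¬q both at w2.
(One branch shown.) All branches close.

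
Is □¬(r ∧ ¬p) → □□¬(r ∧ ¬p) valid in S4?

Yes, valid

Tableau for the negation ¬(□¬(r ∧ ¬p) → □□¬(r ∧ ¬p)):
1. ¬(□¬(r ∧ ¬p) → □□¬(r ∧ ¬p)), u
2. □¬(r ∧ ¬p), u
3. ¬□□¬(r ∧ ¬p), u
4. ¬(r ∧ ¬p), u
5. p, u
6. ¬□¬(r ∧ ¬p), v
7. ¬(r ∧ ¬p), v
8. p, v
9. r ∧ ¬p, w
10. r, w
11. ¬p, w
12. ¬(r ∧ ¬p), w
13. p, w
Accessibility: uRu, uRv, uRw, vRv, vRw, wRw
Branch closes: p and ¬p both at w.
All branches of the negation close; one closing branch shown above.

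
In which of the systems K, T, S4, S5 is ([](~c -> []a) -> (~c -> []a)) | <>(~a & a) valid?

T-tableau for the negation ~(([](~c -> []a) -> (~c -> []a)) | <>(~a & a)):
1. ~(([](~c -> []a) -> (~c -> []a)) | <>(~a & a)), w0
2. ~([](~c -> []a) -> (~c -> []a)), w0
3. ~<>(~a & a), w0
4. [](~c -> []a), w0
5. ~(~c -> []a), w0
6. ~c, w0
7. ~[]a, w0
8. ~(~a & a), w0
9. ~c -> []a, w0
10. a, w0
11. []a, w0
12. ~a, w1
13. ~(~a & a), w1
14. ~c -> []a, w1
15. a, w1
Accessibility: w0Rw0, w0Rw1, w1Rw1
Branch closes: a and ~a both at w1.
Every branch closes (one shown): valid in T, hence also in S4, S5 (every theorem of T is a theorem of S4 and S5).
K-tableau for the negation ~(([](~c -> []a) -> (~c -> []a)) | <>(~a & a)):
1. ~(([](~c -> []a) -> (~c -> []a)) | <>(~a & a)), w0
2. ~([](~c -> []a) -> (~c -> []a)), w0
3. ~<>(~a & a), w0
4. [](~c -> []a), w0
5. ~(~c -> []a), w0
6. ~c, w0
7. ~[]a, w0
8. ~a, w1
9. ~(~a & a), w1
10. ~c -> []a, w1
11. []a, w1
Accessibility: w0Rw1
Complete open branch: countermodel on a K-frame, so not valid in K.

T, S4, S5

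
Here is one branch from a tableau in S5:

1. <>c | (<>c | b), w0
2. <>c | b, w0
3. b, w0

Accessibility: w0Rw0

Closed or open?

Not closed

There is no literal clash: for every atom and world, at most one sign appears.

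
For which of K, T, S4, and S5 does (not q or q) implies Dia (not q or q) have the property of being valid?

T, S4, S5

K-tableau for the negation not ((not q or q) implies Dia (not q or q)):
1. not ((not q or q) implies Dia (not q or q)), u
2. not q or q, u   [neg-implies-rule on 1]
3. not Dia (not q or q), u   [neg-implies-rule on 1]
4. q, u   [or-rule on 2 (branches; this branch)]
Complete open branch: countermodel on a K-frame, so not valid in K.
T-tableau for the negation not ((not q or q) implies Dia (not q or q)):
1. not ((not q or q) implies Dia (not q or q)), u
2. not q or q, u   [neg-implies-rule on 1]
3. not Dia (not q or q), u   [neg-implies-rule on 1]
4. not (not q or q), u   [neg-Dia-rule on 3 via uRu]
5. q, u   [neg-or-rule on 4]
6. not q, u   [neg-or-rule on 4]
Accessibility: uRu
Branch closes: q and not q both at u.
Every branch closes (one shown): valid in T, hence also in S4, S5 (every theorem of T is a theorem of S4 and S5).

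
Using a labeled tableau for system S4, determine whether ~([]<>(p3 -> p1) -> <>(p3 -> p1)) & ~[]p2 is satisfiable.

Unsatisfiable

1. ~([]<>(p3 -> p1) -> <>(p3 -> p1)) & ~[]p2, 0
2. ~([]<>(p3 -> p1) -> <>(p3 -> p1)), 0
3. ~[]p2, 0
4. []<>(p3 -> p1), 0
5. ~<>(p3 -> p1), 0
6. <>(p3 -> p1), 0
7. ~(p3 -> p1), 0
8. p3, 0
9. ~p1, 0
10. ~p2, 1
11. <>(p3 -> p1), 1
12. ~(p3 -> p1), 1
13. p3, 1
14. ~p1, 1
15. p3 -> p1, 2
16. <>(p3 -> p1), 2
17. ~(p3 -> p1), 2
18. p3, 2
19. ~p1, 2
20. p1, 2
Accessibility: 0R0, 0R1, 0R2, 1R1, 2R2
Branch closes: p1 and ~p1 both at 2.
(One branch shown.) All branches close.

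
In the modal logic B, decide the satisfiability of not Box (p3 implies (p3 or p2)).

No, unsatisfiable

1. not Box (p3 implies (p3 or p2)), u
2. not (p3 implies (p3 or p2)), v
3. p3, v
4. not (p3 or p2), v
5. not p3, v
6. not p2, v
Accessibility: uRu, uRv, vRu, vRv
Branch closes: p3 and not p3 both at v.
(One branch shown.) All branches close.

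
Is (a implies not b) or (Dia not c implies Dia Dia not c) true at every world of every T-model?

Yes, valid

Tableau for the negation not ((a implies not b) or (Dia not c implies Dia Dia not c)):
1. not ((a implies not b) or (Dia not c implies Dia Dia not c)), w0
2. not (a implies not b), w0
3. not (Dia not c implies Dia Dia not c), w0
4. a, w0
5. b, w0
6. Dia not c, w0
7. not Dia Dia not c, w0
8. not Dia not c, w0
9. c, w0
10. not c, w1
11. not Dia not c, w1
12. c, w1
Accessibility: w0Rw0, w0Rw1, w1Rw1
Branch closes: c and not c both at w1.
Every branch of the negation's tableau closes; the branch above is one of them.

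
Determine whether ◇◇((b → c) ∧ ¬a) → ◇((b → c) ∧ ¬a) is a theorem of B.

Tableau for the negation ¬(◇◇((b → c) ∧ ¬a) → ◇((b → c) ∧ ¬a)):
1. ¬(◇◇((b → c) ∧ ¬a) → ◇((b → c) ∧ ¬a)), w0
2. ◇◇((b → c) ∧ ¬a), w0
3. ¬◇((b → c) ∧ ¬a), w0
4. ¬((b → c) ∧ ¬a), w0
5. a, w0
6. ◇((b → c) ∧ ¬a), w1
7. ¬((b → c) ∧ ¬a), w1
8. a, w1
9. (b → c) ∧ ¬a, w2
10. b → c, w2
11. ¬a, w2
12. c, w2
Accessibility: w0Rw0, w0Rw1, w1Rw0, w1Rw1, w1Rw2, w2Rw1, w2Rw2
The negation has an open branch (countermodel exists).

Not valid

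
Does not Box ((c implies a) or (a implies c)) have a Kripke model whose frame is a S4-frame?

1. not Box ((c implies a) or (a implies c)), u
2. not ((c implies a) or (a implies c)), v
3. not (c implies a), v
4. not (a implies c), v
5. c, v
6. not a, v
7. a, v
8. not c, v
Accessibility: uRu, uRv, vRv
Branch closes: a and not a both at v.
(One branch shown.) All branches close.

No, unsatisfiable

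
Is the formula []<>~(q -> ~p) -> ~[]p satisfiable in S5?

Yes, satisfiable

1. []<>~(q -> ~p) -> ~[]p, 0
2. ~[]p, 0
3. ~p, 1
Accessibility: 0R0, 0R1, 1R0, 1R1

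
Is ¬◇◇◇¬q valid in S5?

Tableau for the negation ◇◇◇¬q:
1. ◇◇◇¬q, w0
2. ◇◇¬q, w1   [◇-rule on 1: fresh world w1, w0Rw1]
3. ◇¬q, w2   [◇-rule on 2: fresh world w2, w1Rw2]
4. ¬q, w3   [◇-rule on 3: fresh world w3, w2Rw3]
Accessibility: w0Rw0, w0Rw1, w0Rw2, w0Rw3, w1Rw0, w1Rw1, w1Rw2, w1Rw3, w2Rw0, w2Rw1, w2Rw2, w2Rw3, w3Rw0, w3Rw1, w3Rw2, w3Rw3
The negation has an open branch (countermodel exists).

Not valid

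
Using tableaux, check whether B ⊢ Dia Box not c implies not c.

Valid

Tableau for the negation not (Dia Box not c implies not c):
1. not (Dia Box not c implies not c), 0
2. Dia Box not c, 0   [neg-implies-rule on 1]
3. c, 0   [neg-implies-rule on 1]
4. Box not c, 1   [Dia-rule on 2: fresh world 1, 0R1]
5. not c, 0   [Box-rule on 4 via 1R0]
Accessibility: 0R0, 0R1, 1R0, 1R1
Branch closes: c and not c both at 0.
All branches of the negation close; one closing branch shown above.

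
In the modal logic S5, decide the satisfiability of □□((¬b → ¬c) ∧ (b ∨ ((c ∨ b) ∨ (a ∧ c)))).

Yes, satisfiable

1. □□((¬b → ¬c) ∧ (b ∨ ((c ∨ b) ∨ (a ∧ c)))), u
2. □((¬b → ¬c) ∧ (b ∨ ((c ∨ b) ∨ (a ∧ c)))), u
3. (¬b → ¬c) ∧ (b ∨ ((c ∨ b) ∨ (a ∧ c))), u
4. ¬b → ¬c, u
5. b ∨ ((c ∨ b) ∨ (a ∧ c)), u
6. ¬c, u
7. (c ∨ b) ∨ (a ∧ c), u
8. c ∨ b, u
9. b, u
Accessibility: uRu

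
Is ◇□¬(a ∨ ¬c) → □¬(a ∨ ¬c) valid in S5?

Tableau for the negation ¬(◇□¬(a ∨ ¬c) → □¬(a ∨ ¬c)):
1. ¬(◇□¬(a ∨ ¬c) → □¬(a ∨ ¬c)), 0
2. ◇□¬(a ∨ ¬c), 0   [¬→-rule on 1]
3. ¬□¬(a ∨ ¬c), 0   [¬→-rule on 1]
4. □¬(a ∨ ¬c), 1   [◇-rule on 2: fresh world 1, 0R1]
5. ¬(a ∨ ¬c), 0   [□-rule on 4 via 1R0]
6. ¬a, 0   [¬∨-rule on 5]
7. c, 0   [¬∨-rule on 5]
8. ¬(a ∨ ¬c), 1   [□-rule on 4 via 1R1]
9. ¬a, 1   [¬∨-rule on 8]
10. c, 1   [¬∨-rule on 8]
11. a ∨ ¬c, 2   [¬□-rule on 3: fresh world 2, 0R2]
12. ¬(a ∨ ¬c), 2   [□-rule on 4 via 1R2]
13. ¬a, 2   [¬∨-rule on 12]
14. c, 2   [¬∨-rule on 12]
15. ¬c, 2   [∨-rule on 11 (branches; this branch)]
Accessibility: 0R0, 0R1, 0R2, 1R0, 1R1, 1R2, 2R0, 2R1, 2R2
Branch closes: c and ¬c both at 2.
All branches of the negation close; one closing branch shown above.

Yes, valid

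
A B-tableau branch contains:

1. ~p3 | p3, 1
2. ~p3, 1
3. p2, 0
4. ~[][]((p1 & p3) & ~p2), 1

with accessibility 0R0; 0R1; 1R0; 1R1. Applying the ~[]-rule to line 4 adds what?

a fresh world 2 with 1R2, and ~[]((p1 & p3) & ~p2) at 2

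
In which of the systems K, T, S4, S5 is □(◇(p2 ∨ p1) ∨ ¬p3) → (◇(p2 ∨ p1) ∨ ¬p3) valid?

T-tableau for the negation ¬(□(◇(p2 ∨ p1) ∨ ¬p3) → (◇(p2 ∨ p1) ∨ ¬p3)):
1. ¬(□(◇(p2 ∨ p1) ∨ ¬p3) → (◇(p2 ∨ p1) ∨ ¬p3)), w0
2. □(◇(p2 ∨ p1) ∨ ¬p3), w0
3. ¬(◇(p2 ∨ p1) ∨ ¬p3), w0
4. ¬◇(p2 ∨ p1), w0
5. p3, w0
6. ◇(p2 ∨ p1) ∨ ¬p3, w0
7. ¬(p2 ∨ p1), w0
8. ¬p2, w0
9. ¬p1, w0
10. ◇(p2 ∨ p1), w0
11. p2 ∨ p1, w1
12. ◇(p2 ∨ p1) ∨ ¬p3, w1
13. ¬(p2 ∨ p1), w1
14. ¬p2, w1
15. ¬p1, w1
16. p1, w1
Accessibility: w0Rw0, w0Rw1, w1Rw1
Branch closes: p1 and ¬p1 both at w1.
Every branch closes (one shown): valid in T, hence also in S4, S5 (every theorem of T is a theorem of S4 and S5).
K-tableau for the negation ¬(□(◇(p2 ∨ p1) ∨ ¬p3) → (◇(p2 ∨ p1) ∨ ¬p3)):
1. ¬(□(◇(p2 ∨ p1) ∨ ¬p3) → (◇(p2 ∨ p1) ∨ ¬p3)), w0
2. □(◇(p2 ∨ p1) ∨ ¬p3), w0
3. ¬(◇(p2 ∨ p1) ∨ ¬p3), w0
4. ¬◇(p2 ∨ p1), w0
5. p3, w0
Complete open branch: countermodel on a K-frame, so not valid in K.

T, S4, S5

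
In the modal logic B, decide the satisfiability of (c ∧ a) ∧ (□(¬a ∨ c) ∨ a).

Satisfiable

1. (c ∧ a) ∧ (□(¬a ∨ c) ∨ a), 0
2. c ∧ a, 0   [∧-rule on 1]
3. □(¬a ∨ c) ∨ a, 0   [∧-rule on 1]
4. c, 0   [∧-rule on 2]
5. a, 0   [∧-rule on 2]
Accessibility: 0R0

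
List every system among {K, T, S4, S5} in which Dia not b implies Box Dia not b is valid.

S5

S4-tableau for the negation not (Dia not b implies Box Dia not b):
1. not (Dia not b implies Box Dia not b), 0
2. Dia not b, 0   [neg-implies-rule on 1]
3. not Box Dia not b, 0   [neg-implies-rule on 1]
4. not b, 1   [Dia-rule on 2: fresh world 1, 0R1]
5. not Dia not b, 2   [neg-Box-rule on 3: fresh world 2, 0R2]
6. b, 2   [neg-Dia-rule on 5 via 2R2]
Accessibility: 0R0, 0R1, 0R2, 1R1, 2R2
Complete open branch: countermodel on an S4-frame, so not valid in S4, nor in K, T (the same frame is also a K-frame and a T-frame).
S5-tableau for the negation not (Dia not b implies Box Dia not b):
1. not (Dia not b implies Box Dia not b), 0
2. Dia not b, 0   [neg-implies-rule on 1]
3. not Box Dia not b, 0   [neg-implies-rule on 1]
4. not b, 1   [Dia-rule on 2: fresh world 1, 0R1]
5. not Dia not b, 2   [neg-Box-rule on 3: fresh world 2, 0R2]
6. b, 0   [neg-Dia-rule on 5 via 2R0]
7. b, 1   [neg-Dia-rule on 5 via 2R1]
Accessibility: 0R0, 0R1, 0R2, 1R0, 1R1, 1R2, 2R0, 2R1, 2R2
Branch closes: b and not b both at 1.
Every branch closes (one shown): valid in S5.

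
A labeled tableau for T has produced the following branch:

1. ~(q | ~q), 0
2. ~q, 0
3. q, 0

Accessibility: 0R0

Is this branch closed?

Yes, closed

Both q and ~q appear at 0.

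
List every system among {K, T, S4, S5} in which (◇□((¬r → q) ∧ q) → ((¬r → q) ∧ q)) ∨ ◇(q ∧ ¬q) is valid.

S5

S4-tableau for the negation ¬((◇□((¬r → q) ∧ q) → ((¬r → q) ∧ q)) ∨ ◇(q ∧ ¬q)):
1. ¬((◇□((¬r → q) ∧ q) → ((¬r → q) ∧ q)) ∨ ◇(q ∧ ¬q)), u
2. ¬(◇□((¬r → q) ∧ q) → ((¬r → q) ∧ q)), u   [¬∨-rule on 1]
3. ¬◇(q ∧ ¬q), u   [¬∨-rule on 1]
4. ◇□((¬r → q) ∧ q), u   [¬→-rule on 2]
5. ¬((¬r → q) ∧ q), u   [¬→-rule on 2]
6. ¬(q ∧ ¬q), u   [¬◇-rule on 3 via uRu]
7. ¬q, u   [¬∧-rule on 5 (branches; this branch)]
8. □((¬r → q) ∧ q), v   [◇-rule on 4: fresh world v, uRv]
9. ¬(q ∧ ¬q), v   [¬◇-rule on 3 via uRv]
10. (¬r → q) ∧ q, v   [□-rule on 8 via vRv]
11. ¬r → q, v   [∧-rule on 10]
12. q, v   [∧-rule on 10]
Accessibility: uRu, uRv, vRv
Complete open branch: countermodel on an S4-frame, so not valid in S4, nor in K, T (the same frame is also a K-frame and a T-frame).
S5-tableau for the negation ¬((◇□((¬r → q) ∧ q) → ((¬r → q) ∧ q)) ∨ ◇(q ∧ ¬q)):
1. ¬((◇□((¬r → q) ∧ q) → ((¬r → q) ∧ q)) ∨ ◇(q ∧ ¬q)), u
2. ¬(◇□((¬r → q) ∧ q) → ((¬r → q) ∧ q)), u   [¬∨-rule on 1]
3. ¬◇(q ∧ ¬q), u   [¬∨-rule on 1]
4. ◇□((¬r → q) ∧ q), u   [¬→-rule on 2]
5. ¬((¬r → q) ∧ q), u   [¬→-rule on 2]
6. ¬(q ∧ ¬q), u   [¬◇-rule on 3 via uRu]
7. ¬(¬r → q), u   [¬∧-rule on 5 (branches; this branch)]
8. ¬r, u   [¬→-rule on 7]
9. ¬q, u   [¬→-rule on 7]
10. □((¬r → q) ∧ q), v   [◇-rule on 4: fresh world v, uRv]
11. ¬(q ∧ ¬q), v   [¬◇-rule on 3 via uRv]
12. (¬r → q) ∧ q, u   [□-rule on 10 via vRu]
13. ¬r → q, u   [∧-rule on 12]
14. q, u   [∧-rule on 12]
Accessibility: uRu, uRv, vRu, vRv
Branch closes: q and ¬q both at u.
Every branch closes (one shown): valid in S5.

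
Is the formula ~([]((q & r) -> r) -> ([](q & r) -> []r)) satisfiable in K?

1. ~([]((q & r) -> r) -> ([](q & r) -> []r)), u
2. []((q & r) -> r), u   [~->-rule on 1]
3. ~([](q & r) -> []r), u   [~->-rule on 1]
4. [](q & r), u   [~->-rule on 3]
5. ~[]r, u   [~->-rule on 3]
6. ~r, v   [~[]-rule on 5: fresh world v, uRv]
7. (q & r) -> r, v   [[]-rule on 2 via uRv]
8. q & r, v   [[]-rule on 4 via uRv]
9. q, v   [&-rule on 8]
10. r, v   [&-rule on 8]
Accessibility: uRv
Branch closes: r and ~r both at v.
Every branch closes; the branch above is one of them.

Unsatisfiable (every branch closes)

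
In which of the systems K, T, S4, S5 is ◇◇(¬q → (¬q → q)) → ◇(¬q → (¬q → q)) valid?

S4, S5

T-tableau for the negation ¬(◇◇(¬q → (¬q → q)) → ◇(¬q → (¬q → q))):
1. ¬(◇◇(¬q → (¬q → q)) → ◇(¬q → (¬q → q))), u
2. ◇◇(¬q → (¬q → q)), u
3. ¬◇(¬q → (¬q → q)), u
4. ¬(¬q → (¬q → q)), u
5. ¬q, u
6. ¬(¬q → q), u
7. ◇(¬q → (¬q → q)), v
8. ¬(¬q → (¬q → q)), v
9. ¬q, v
10. ¬(¬q → q), v
11. ¬q → (¬q → q), w
12. ¬q → q, w
13. q, w
Accessibility: uRu, uRv, vRv, vRw, wRw
Complete open branch: countermodel on a T-frame, so not valid in T, nor in K (the same frame is also a K-frame).
S4-tableau for the negation ¬(◇◇(¬q → (¬q → q)) → ◇(¬q → (¬q → q))):
1. ¬(◇◇(¬q → (¬q → q)) → ◇(¬q → (¬q → q))), u
2. ◇◇(¬q → (¬q → q)), u
3. ¬◇(¬q → (¬q → q)), u
4. ¬(¬q → (¬q → q)), u
5. ¬q, u
6. ¬(¬q → q), u
7. ◇(¬q → (¬q → q)), v
8. ¬(¬q → (¬q → q)), v
9. ¬q, v
10. ¬(¬q → q), v
11. ¬q → (¬q → q), w
12. ¬(¬q → (¬q → q)), w
13. ¬q, w
14. ¬(¬q → q), w
15. ¬q → q, w
16. q, w
Accessibility: uRu, uRv, uRw, vRv, vRw, wRw
Branch closes: q and ¬q both at w.
Every branch closes (one shown): valid in S4, hence also in S5 (every theorem of S4 is a theorem of S5).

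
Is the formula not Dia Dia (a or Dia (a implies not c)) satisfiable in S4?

1. not Dia Dia (a or Dia (a implies not c)), w0
2. not Dia (a or Dia (a implies not c)), w0
3. not (a or Dia (a implies not c)), w0
4. not a, w0
5. not Dia (a implies not c), w0
6. not (a implies not c), w0
7. a, w0
8. c, w0
Accessibility: w0Rw0
Branch closes: a and not a both at w0.
All branches of the tableau close; one closing branch shown above.

No, unsatisfiable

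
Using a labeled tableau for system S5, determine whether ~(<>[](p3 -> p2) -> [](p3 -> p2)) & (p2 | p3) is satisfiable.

1. ~(<>[](p3 -> p2) -> [](p3 -> p2)) & (p2 | p3), 0
2. ~(<>[](p3 -> p2) -> [](p3 -> p2)), 0
3. p2 | p3, 0
4. <>[](p3 -> p2), 0
5. ~[](p3 -> p2), 0
6. p3, 0
7. [](p3 -> p2), 1
8. p3 -> p2, 0
9. p3 -> p2, 1
10. p2, 0
11. p2, 1
12. ~(p3 -> p2), 2
13. p3, 2
14. ~p2, 2
15. p3 -> p2, 2
16. p2, 2
Accessibility: 0R0, 0R1, 0R2, 1R0, 1R1, 1R2, 2R0, 2R1, 2R2
Branch closes: p2 and ~p2 both at 2.
All branches of the tableau close; one closing branch shown above.

Unsatisfiable (every branch closes)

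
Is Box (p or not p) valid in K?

Tableau for the negation not Box (p or not p):
1. not Box (p or not p), 0
2. not (p or not p), 1
3. not p, 1
4. p, 1
Accessibility: 0R1
Branch closes: p and not p both at 1.
Every branch of the negation's tableau closes; the branch above is one of them.

Valid in K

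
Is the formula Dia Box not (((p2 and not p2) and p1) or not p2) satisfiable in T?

Satisfiable

1. Dia Box not (((p2 and not p2) and p1) or not p2), u
2. Box not (((p2 and not p2) and p1) or not p2), v   [Dia-rule on 1: fresh world v, uRv]
3. not (((p2 and not p2) and p1) or not p2), v   [Box-rule on 2 via vRv]
4. not ((p2 and not p2) and p1), v   [neg-or-rule on 3]
5. p2, v   [neg-or-rule on 3]
6. not p1, v   [neg-and-rule on 4 (branches; this branch)]
Accessibility: uRu, uRv, vRv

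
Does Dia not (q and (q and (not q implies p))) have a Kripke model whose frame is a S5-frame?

1. Dia not (q and (q and (not q implies p))), w0
2. not (q and (q and (not q implies p))), w1
3. not (q and (not q implies p)), w1
4. not (not q implies p), w1
5. not q, w1
6. not p, w1
Accessibility: w0Rw0, w0Rw1, w1Rw0, w1Rw1

Satisfiable (open branch found)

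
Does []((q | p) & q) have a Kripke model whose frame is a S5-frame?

1. []((q | p) & q), w0
2. (q | p) & q, w0
3. q | p, w0
4. q, w0
5. p, w0
Accessibility: w0Rw0

Satisfiable (open branch found)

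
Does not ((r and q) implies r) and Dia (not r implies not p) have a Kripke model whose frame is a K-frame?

No, unsatisfiable

1. not ((r and q) implies r) and Dia (not r implies not p), u
2. not ((r and q) implies r), u
3. Dia (not r implies not p), u
4. r and q, u
5. not r, u
6. r, u
7. q, u
Branch closes: r and not r both at u.
Every branch closes; the branch above is one of them.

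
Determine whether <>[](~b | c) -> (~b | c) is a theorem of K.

Tableau for the negation ~(<>[](~b | c) -> (~b | c)):
1. ~(<>[](~b | c) -> (~b | c)), w0
2. <>[](~b | c), w0   [~->-rule on 1]
3. ~(~b | c), w0   [~->-rule on 1]
4. b, w0   [~|-rule on 3]
5. ~c, w0   [~|-rule on 3]
6. [](~b | c), w1   [<>-rule on 2: fresh world w1, w0Rw1]
Accessibility: w0Rw1
The negation has an open branch (countermodel exists).

Invalid (countermodel exists)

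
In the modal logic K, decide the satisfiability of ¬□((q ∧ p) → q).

Unsatisfiable

1. ¬□((q ∧ p) → q), 0
2. ¬((q ∧ p) → q), 1
3. q ∧ p, 1
4. ¬q, 1
5. q, 1
6. p, 1
Accessibility: 0R1
Branch closes: q and ¬q both at 1.
Every branch closes; the branch above is one of them.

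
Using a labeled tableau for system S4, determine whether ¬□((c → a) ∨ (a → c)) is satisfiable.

1. ¬□((c → a) ∨ (a → c)), u
2. ¬((c → a) ∨ (a → c)), v
3. ¬(c → a), v
4. ¬(a → c), v
5. c, v
6. ¬a, v
7. a, v
8. ¬c, v
Accessibility: uRu, uRv, vRv
Branch closes: a and ¬a both at v.
All branches of the tableau close; one closing branch shown above.

Unsatisfiable (every branch closes)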